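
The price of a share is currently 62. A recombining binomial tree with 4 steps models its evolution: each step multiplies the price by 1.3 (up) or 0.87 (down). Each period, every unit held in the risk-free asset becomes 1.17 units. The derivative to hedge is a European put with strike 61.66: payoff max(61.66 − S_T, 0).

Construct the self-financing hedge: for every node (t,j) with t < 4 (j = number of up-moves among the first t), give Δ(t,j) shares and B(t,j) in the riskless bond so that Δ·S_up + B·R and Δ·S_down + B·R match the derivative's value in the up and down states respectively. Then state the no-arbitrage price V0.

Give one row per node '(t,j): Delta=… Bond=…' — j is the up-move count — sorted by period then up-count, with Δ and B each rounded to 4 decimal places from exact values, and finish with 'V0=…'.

Since d<R<u, set p* = (R−d)/(u−d) = 0.6977; price each node as the discounted p*-expectation of its children.
At expiry t=4: V(4,0)=26.1403, V(4,1)=8.5847, V(4,2)=0.0000, V(4,3)=0.0000, V(4,4)=0.0000
  t=3,j=0: stock 40.8272 → up 53.0753 (V=8.5847), down 35.5197 (V=26.1403). Price 11.8737; hedge Δ=-1.0000, bond B=52.7009.
  t=3,j=1: stock 61.0061 → up 79.3080 (V=0.0000), down 53.0753 (V=8.5847). Price 2.2183; hedge Δ=-0.3273, bond B=22.1826.
  t=3,j=2: stock 91.1586 → up 118.5062 (V=0.0000), down 79.3080 (V=0.0000). Price 0.0000; hedge Δ=0.0000, bond B=0.0000.
  t=3,j=3: stock 136.2140 → up 177.0782 (V=0.0000), down 118.5062 (V=0.0000). Price 0.0000; hedge Δ=0.0000, bond B=0.0000.
  t=2,j=0: stock 46.9278 → up 61.0061 (V=2.2183), down 40.8272 (V=11.8737). Price 4.3909; hedge Δ=-0.4785, bond B=26.8453.
  t=2,j=1: stock 70.1220 → up 91.1586 (V=0.0000), down 61.0061 (V=2.2183). Price 0.5732; hedge Δ=-0.0736, bond B=5.7319.
  t=2,j=2: stock 104.7800 → up 136.2140 (V=0.0000), down 91.1586 (V=0.0000). Price 0.0000; hedge Δ=0.0000, bond B=0.0000.
  t=1,j=0: stock 53.9400 → up 70.1220 (V=0.5732), down 46.9278 (V=4.3909). Price 1.4764; hedge Δ=-0.1646, bond B=10.3547.
  t=1,j=1: stock 80.6000 → up 104.7800 (V=0.0000), down 70.1220 (V=0.5732). Price 0.1481; hedge Δ=-0.0165, bond B=1.4811.
  t=0,j=0: stock 62.0000 → up 80.6000 (V=0.1481), down 53.9400 (V=1.4764). Price 0.4698; hedge Δ=-0.0498, bond B=3.5588.
The time-0 hedge costs 0.4698, which is the no-arbitrage price.

(0,0): Delta=-0.0498 Bond=3.5588
(1,0): Delta=-0.1646 Bond=10.3547
(1,1): Delta=-0.0165 Bond=1.4811
(2,0): Delta=-0.4785 Bond=26.8453
(2,1): Delta=-0.0736 Bond=5.7319
(2,2): Delta=0.0000 Bond=0.0000
(3,0): Delta=-1.0000 Bond=52.7009
(3,1): Delta=-0.3273 Bond=22.1826
(3,2): Delta=0.0000 Bond=0.0000
(3,3): Delta=0.0000 Bond=0.0000
V0=0.4698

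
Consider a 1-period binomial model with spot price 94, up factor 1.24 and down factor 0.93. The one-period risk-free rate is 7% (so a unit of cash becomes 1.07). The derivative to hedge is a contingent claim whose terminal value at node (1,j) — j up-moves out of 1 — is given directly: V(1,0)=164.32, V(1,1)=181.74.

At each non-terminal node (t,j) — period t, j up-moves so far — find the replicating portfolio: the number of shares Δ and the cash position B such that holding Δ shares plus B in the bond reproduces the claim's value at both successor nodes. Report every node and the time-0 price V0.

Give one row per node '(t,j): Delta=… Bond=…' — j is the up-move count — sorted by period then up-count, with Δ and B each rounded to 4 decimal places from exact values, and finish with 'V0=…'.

No-arbitrage ⇒ martingale measure with p* = (R−d)/(u−d) = 0.4516.
Payoff layer (t=1): V(1,0)=164.3200, V(1,1)=181.7400
Node (0,0) S=94.0000: V=(p*·181.7400+(1−p*)·164.3200)/1.07=160.9225; Δ=(181.7400−164.3200)/(116.5600−87.4200)=0.5978; B=V−Δ·S=104.7290
Root portfolio cost Δ·94+B reproduces V0=160.9225.

(0,0): Delta=0.5978 Bond=104.7290
V0=160.9225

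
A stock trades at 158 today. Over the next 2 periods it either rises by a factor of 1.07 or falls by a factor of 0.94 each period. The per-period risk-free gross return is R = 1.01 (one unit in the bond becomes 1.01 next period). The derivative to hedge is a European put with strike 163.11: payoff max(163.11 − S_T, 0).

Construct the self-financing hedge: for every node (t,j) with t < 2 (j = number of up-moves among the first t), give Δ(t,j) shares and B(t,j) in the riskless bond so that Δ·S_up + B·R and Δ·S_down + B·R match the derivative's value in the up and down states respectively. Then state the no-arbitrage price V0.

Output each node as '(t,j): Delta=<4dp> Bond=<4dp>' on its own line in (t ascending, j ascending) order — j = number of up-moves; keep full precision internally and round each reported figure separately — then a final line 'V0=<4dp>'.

Under the risk-neutral measure, an up-move has probability p* = (R−d)/(u−d) = 0.5385 and values discount at R = 1.01.
Payoff layer (t=2): V(2,0)=23.5012, V(2,1)=4.1936, V(2,2)=0.0000
(1,0): S=148.5200. Δ = (V_up−V_dn)/(S_up−S_dn) = (4.1936−23.5012)/(158.9164−139.6088) = -1.0000. V = [p*·4.1936 + (1−p*)·23.5012]/1.01 = 12.9750. B = V − Δ·S = 161.4950.
(1,1): S=169.0600. Δ = (V_up−V_dn)/(S_up−S_dn) = (0.0000−4.1936)/(180.8942−158.9164) = -0.1908. V = [p*·0.0000 + (1−p*)·4.1936]/1.01 = 1.9163. B = V − Δ·S = 34.1748.
(0,0): S=158.0000. Δ = (V_up−V_dn)/(S_up−S_dn) = (1.9163−12.9750)/(169.0600−148.5200) = -0.5384. V = [p*·1.9163 + (1−p*)·12.9750]/1.01 = 6.9509. B = V − Δ·S = 92.0178.
Root portfolio cost Δ·158+B reproduces V0=6.9509.

(0,0): Delta=-0.5384 Bond=92.0178
(1,0): Delta=-1.0000 Bond=161.4950
(1,1): Delta=-0.1908 Bond=34.1748
V0=6.9509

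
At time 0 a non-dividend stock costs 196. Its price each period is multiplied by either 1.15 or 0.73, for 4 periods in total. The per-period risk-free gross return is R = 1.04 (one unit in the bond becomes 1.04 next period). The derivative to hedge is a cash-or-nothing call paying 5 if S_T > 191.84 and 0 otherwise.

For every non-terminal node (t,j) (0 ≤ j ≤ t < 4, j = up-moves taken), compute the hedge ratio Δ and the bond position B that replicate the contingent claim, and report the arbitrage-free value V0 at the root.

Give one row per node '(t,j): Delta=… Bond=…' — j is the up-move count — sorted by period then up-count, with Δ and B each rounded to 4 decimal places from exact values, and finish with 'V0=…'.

The replicating-portfolio and risk-neutral prices coincide; use p* = (1.04−0.73)/(1.15−0.73) = 0.7381 for the latter.
At expiry t=4: V(4,0)=0.0000, V(4,1)=0.0000, V(4,2)=0.0000, V(4,3)=5.0000, V(4,4)=5.0000
(3,0): S=76.2473. Δ = (V_up−V_dn)/(S_up−S_dn) = (0.0000−0.0000)/(87.6844−55.6606) = 0.0000. V = [p*·0.0000 + (1−p*)·0.0000]/1.04 = 0.0000. B = V − Δ·S = 0.0000.
(3,1): S=120.1157. Δ = (V_up−V_dn)/(S_up−S_dn) = (0.0000−0.0000)/(138.1330−87.6844) = 0.0000. V = [p*·0.0000 + (1−p*)·0.0000]/1.04 = 0.0000. B = V − Δ·S = 0.0000.
(3,2): S=189.2233. Δ = (V_up−V_dn)/(S_up−S_dn) = (5.0000−0.0000)/(217.6068−138.1330) = 0.0629. V = [p*·5.0000 + (1−p*)·0.0000]/1.04 = 3.5485. B = V − Δ·S = -8.3562.
(3,3): S=298.0915. Δ = (V_up−V_dn)/(S_up−S_dn) = (5.0000−5.0000)/(342.8052−217.6068) = 0.0000. V = [p*·5.0000 + (1−p*)·5.0000]/1.04 = 4.8077. B = V − Δ·S = 4.8077.
(2,0): S=104.4484. Δ = (V_up−V_dn)/(S_up−S_dn) = (0.0000−0.0000)/(120.1157−76.2473) = 0.0000. V = [p*·0.0000 + (1−p*)·0.0000]/1.04 = 0.0000. B = V − Δ·S = 0.0000.
(2,1): S=164.5420. Δ = (V_up−V_dn)/(S_up−S_dn) = (3.5485−0.0000)/(189.2233−120.1157) = 0.0513. V = [p*·3.5485 + (1−p*)·0.0000]/1.04 = 2.5184. B = V − Δ·S = -5.9305.
(2,2): S=259.2100. Δ = (V_up−V_dn)/(S_up−S_dn) = (4.8077−3.5485)/(298.0915−189.2233) = 0.0116. V = [p*·4.8077 + (1−p*)·3.5485]/1.04 = 4.3057. B = V − Δ·S = 1.3077.
(1,0): S=143.0800. Δ = (V_up−V_dn)/(S_up−S_dn) = (2.5184−0.0000)/(164.5420−104.4484) = 0.0419. V = [p*·2.5184 + (1−p*)·0.0000]/1.04 = 1.7873. B = V − Δ·S = -4.2089.
(1,1): S=225.4000. Δ = (V_up−V_dn)/(S_up−S_dn) = (4.3057−2.5184)/(259.2100−164.5420) = 0.0189. V = [p*·4.3057 + (1−p*)·2.5184]/1.04 = 3.6900. B = V − Δ·S = -0.5654.
(0,0): S=196.0000. Δ = (V_up−V_dn)/(S_up−S_dn) = (3.6900−1.7873)/(225.4000−143.0800) = 0.0231. V = [p*·3.6900 + (1−p*)·1.7873]/1.04 = 3.0689. B = V − Δ·S = -1.4612.
Root portfolio cost Δ·196+B reproduces V0=3.0689.

(0,0): Delta=0.0231 Bond=-1.4612
(1,0): Delta=0.0419 Bond=-4.2089
(1,1): Delta=0.0189 Bond=-0.5654
(2,0): Delta=0.0000 Bond=0.0000
(2,1): Delta=0.0513 Bond=-5.9305
(2,2): Delta=0.0116 Bond=1.3077
(3,0): Delta=0.0000 Bond=0.0000
(3,1): Delta=0.0000 Bond=0.0000
(3,2): Delta=0.0629 Bond=-8.3562
(3,3): Delta=0.0000 Bond=4.8077
V0=3.0689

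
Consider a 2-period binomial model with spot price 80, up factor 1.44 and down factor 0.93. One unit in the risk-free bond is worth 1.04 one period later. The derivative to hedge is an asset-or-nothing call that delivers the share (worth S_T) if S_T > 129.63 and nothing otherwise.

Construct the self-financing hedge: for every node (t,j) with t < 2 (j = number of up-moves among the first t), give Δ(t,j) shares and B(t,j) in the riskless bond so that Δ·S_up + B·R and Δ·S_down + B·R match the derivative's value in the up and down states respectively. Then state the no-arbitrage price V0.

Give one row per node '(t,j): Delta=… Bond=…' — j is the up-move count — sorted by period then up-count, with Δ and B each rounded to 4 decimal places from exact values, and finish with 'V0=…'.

(0,0): Delta=0.8432 Bond=-60.3231
(1,0): Delta=0.0000 Bond=0.0000
(1,1): Delta=2.8235 Bond=-290.8670
V0=7.1350

Under the risk-neutral measure, an up-move has probability p* = (R−d)/(u−d) = 0.2157 and values discount at R = 1.04.
Terminal values V(2,·): V(2,0)=0.0000, V(2,1)=0.0000, V(2,2)=165.8880
  t=1,j=0: stock 74.4000 → up 107.1360 (V=0.0000), down 69.1920 (V=0.0000). Price 0.0000; hedge Δ=0.0000, bond B=0.0000.
  t=1,j=1: stock 115.2000 → up 165.8880 (V=165.8880), down 107.1360 (V=0.0000). Price 34.4036; hedge Δ=2.8235, bond B=-290.8670.
  t=0,j=0: stock 80.0000 → up 115.2000 (V=34.4036), down 74.4000 (V=0.0000). Price 7.1350; hedge Δ=0.8432, bond B=-60.3231.
Each (Δ,B) replicates both successor values, so the strategy is self-financing and V0 is arbitrage-free.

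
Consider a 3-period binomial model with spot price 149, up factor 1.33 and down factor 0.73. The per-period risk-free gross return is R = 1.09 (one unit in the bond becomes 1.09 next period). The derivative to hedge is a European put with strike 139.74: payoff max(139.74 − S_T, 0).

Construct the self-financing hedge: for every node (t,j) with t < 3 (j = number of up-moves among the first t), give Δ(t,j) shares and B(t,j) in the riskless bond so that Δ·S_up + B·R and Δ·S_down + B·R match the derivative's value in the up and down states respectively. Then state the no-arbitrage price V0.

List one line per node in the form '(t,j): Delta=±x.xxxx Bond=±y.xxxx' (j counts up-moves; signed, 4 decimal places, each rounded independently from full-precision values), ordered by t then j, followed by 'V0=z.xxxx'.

(0,0): Delta=-0.2260 Bond=45.3104
(1,0): Delta=-0.5558 Bond=85.2587
(1,1): Delta=-0.1054 Bond=25.4747
(2,0): Delta=-1.0000 Bond=128.2018
(2,1): Delta=-0.3933 Bond=69.4187
(2,2): Delta=0.0000 Bond=0.0000
V0=11.6327

Risk-neutral probability p* = (R−d)/(u−d) = (1.09−0.73)/(1.33−0.73) = 0.6000.
Terminal values V(3,·): V(3,0)=81.7765, V(3,1)=34.1352, V(3,2)=0.0000, V(3,3)=0.0000
(2,0): S=79.4021. Δ = (V_up−V_dn)/(S_up−S_dn) = (34.1352−81.7765)/(105.6048−57.9635) = -1.0000. V = [p*·34.1352 + (1−p*)·81.7765]/1.09 = 48.7997. B = V − Δ·S = 128.2018.
(2,1): S=144.6641. Δ = (V_up−V_dn)/(S_up−S_dn) = (0.0000−34.1352)/(192.4033−105.6048) = -0.3933. V = [p*·0.0000 + (1−p*)·34.1352]/1.09 = 12.5267. B = V − Δ·S = 69.4187.
(2,2): S=263.5661. Δ = (V_up−V_dn)/(S_up−S_dn) = (0.0000−0.0000)/(350.5429−192.4033) = 0.0000. V = [p*·0.0000 + (1−p*)·0.0000]/1.09 = 0.0000. B = V − Δ·S = 0.0000.
(1,0): S=108.7700. Δ = (V_up−V_dn)/(S_up−S_dn) = (12.5267−48.7997)/(144.6641−79.4021) = -0.5558. V = [p*·12.5267 + (1−p*)·48.7997]/1.09 = 24.8036. B = V − Δ·S = 85.2587.
(1,1): S=198.1700. Δ = (V_up−V_dn)/(S_up−S_dn) = (0.0000−12.5267)/(263.5661−144.6641) = -0.1054. V = [p*·0.0000 + (1−p*)·12.5267]/1.09 = 4.5969. B = V − Δ·S = 25.4747.
(0,0): S=149.0000. Δ = (V_up−V_dn)/(S_up−S_dn) = (4.5969−24.8036)/(198.1700−108.7700) = -0.2260. V = [p*·4.5969 + (1−p*)·24.8036]/1.09 = 11.6327. B = V − Δ·S = 45.3104.
The time-0 hedge costs 11.6327, which is the no-arbitrage price.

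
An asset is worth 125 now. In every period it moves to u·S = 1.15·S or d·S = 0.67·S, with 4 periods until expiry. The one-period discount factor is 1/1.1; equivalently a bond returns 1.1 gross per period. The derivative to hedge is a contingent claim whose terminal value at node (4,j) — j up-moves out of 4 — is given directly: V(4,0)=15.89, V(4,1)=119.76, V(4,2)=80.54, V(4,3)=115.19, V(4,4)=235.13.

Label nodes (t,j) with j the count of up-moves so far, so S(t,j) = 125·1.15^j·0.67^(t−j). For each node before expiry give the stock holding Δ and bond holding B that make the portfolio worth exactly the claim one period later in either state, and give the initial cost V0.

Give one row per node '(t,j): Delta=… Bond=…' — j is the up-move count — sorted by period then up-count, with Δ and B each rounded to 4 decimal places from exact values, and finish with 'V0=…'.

(0,0): Delta=1.1757 Bond=-16.7576
(1,0): Delta=0.4444 Bond=42.8158
(1,1): Delta=1.2252 Bond=-25.5554
(2,0): Delta=-0.8207 Bond=118.0823
(2,1): Delta=0.5301 Bond=38.8433
(2,2): Delta=1.2723 Bond=-35.8963
(3,0): Delta=5.7559 Bond=-117.3593
(3,1): Delta=-1.2662 Bond=158.6405
(3,2): Delta=0.6518 Bond=29.2494
(3,3): Delta=1.3144 Bond=-47.4784
V0=130.2042

Risk-neutral probability p* = (R−d)/(u−d) = (1.1−0.67)/(1.15−0.67) = 0.8958.
Terminal values V(4,·): V(4,0)=15.8900, V(4,1)=119.7600, V(4,2)=80.5400, V(4,3)=115.1900, V(4,4)=235.1300
(3,0): S=37.5954. Δ = (V_up−V_dn)/(S_up−S_dn) = (119.7600−15.8900)/(43.2347−25.1889) = 5.7559. V = [p*·119.7600 + (1−p*)·15.8900]/1.1 = 99.0366. B = V − Δ·S = -117.3593.
(3,1): S=64.5294. Δ = (V_up−V_dn)/(S_up−S_dn) = (80.5400−119.7600)/(74.2088−43.2347) = -1.2662. V = [p*·80.5400 + (1−p*)·119.7600]/1.1 = 76.9322. B = V − Δ·S = 158.6405.
(3,2): S=110.7594. Δ = (V_up−V_dn)/(S_up−S_dn) = (115.1900−80.5400)/(127.3733−74.2088) = 0.6518. V = [p*·115.1900 + (1−p*)·80.5400]/1.1 = 101.4369. B = V − Δ·S = 29.2494.
(3,3): S=190.1094. Δ = (V_up−V_dn)/(S_up−S_dn) = (235.1300−115.1900)/(218.6258−127.3733) = 1.3144. V = [p*·235.1300 + (1−p*)·115.1900]/1.1 = 202.3966. B = V − Δ·S = -47.4784.
(2,0): S=56.1125. Δ = (V_up−V_dn)/(S_up−S_dn) = (76.9322−99.0366)/(64.5294−37.5954) = -0.8207. V = [p*·76.9322 + (1−p*)·99.0366]/1.1 = 72.0316. B = V − Δ·S = 118.0823.
(2,1): S=96.3125. Δ = (V_up−V_dn)/(S_up−S_dn) = (101.4369−76.9322)/(110.7594−64.5294) = 0.5301. V = [p*·101.4369 + (1−p*)·76.9322]/1.1 = 89.8949. B = V − Δ·S = 38.8433.
(2,2): S=165.3125. Δ = (V_up−V_dn)/(S_up−S_dn) = (202.3966−101.4369)/(190.1094−110.7594) = 1.2723. V = [p*·202.3966 + (1−p*)·101.4369]/1.1 = 174.4363. B = V − Δ·S = -35.8963.
(1,0): S=83.7500. Δ = (V_up−V_dn)/(S_up−S_dn) = (89.8949−72.0316)/(96.3125−56.1125) = 0.4444. V = [p*·89.8949 + (1−p*)·72.0316]/1.1 = 80.0310. B = V − Δ·S = 42.8158.
(1,1): S=143.7500. Δ = (V_up−V_dn)/(S_up−S_dn) = (174.4363−89.8949)/(165.3125−96.3125) = 1.2252. V = [p*·174.4363 + (1−p*)·89.8949]/1.1 = 150.5727. B = V − Δ·S = -25.5554.
(0,0): S=125.0000. Δ = (V_up−V_dn)/(S_up−S_dn) = (150.5727−80.0310)/(143.7500−83.7500) = 1.1757. V = [p*·150.5727 + (1−p*)·80.0310]/1.1 = 130.2042. B = V − Δ·S = -16.7576.
Check: Δ(0,0)·S0 + B(0,0) = 130.2042 = V0.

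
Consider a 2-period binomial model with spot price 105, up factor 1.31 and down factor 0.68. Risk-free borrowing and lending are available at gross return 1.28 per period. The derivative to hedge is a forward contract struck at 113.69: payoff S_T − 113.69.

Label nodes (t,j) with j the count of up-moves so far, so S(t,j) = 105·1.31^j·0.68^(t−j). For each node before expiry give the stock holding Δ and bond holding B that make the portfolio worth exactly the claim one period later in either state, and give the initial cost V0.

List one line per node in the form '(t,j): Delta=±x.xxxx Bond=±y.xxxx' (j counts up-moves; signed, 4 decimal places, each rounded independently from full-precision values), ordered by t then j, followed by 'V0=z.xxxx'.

Risk-neutral probability p* = (R−d)/(u−d) = (1.28−0.68)/(1.31−0.68) = 0.9524.
Terminal payoffs: V(2,0)=-65.1380, V(2,1)=-20.1560, V(2,2)=66.5005
  t=1,j=0: stock 71.4000 → up 93.5340 (V=-20.1560), down 48.5520 (V=-65.1380). Price -17.4203; hedge Δ=1.0000, bond B=-88.8203.
  t=1,j=1: stock 137.5500 → up 180.1905 (V=66.5005), down 93.5340 (V=-20.1560). Price 48.7297; hedge Δ=1.0000, bond B=-88.8203.
  t=0,j=0: stock 105.0000 → up 137.5500 (V=48.7297), down 71.4000 (V=-17.4203). Price 35.6091; hedge Δ=1.0000, bond B=-69.3909.
Root portfolio cost Δ·105+B reproduces V0=35.6091.

(0,0): Delta=1.0000 Bond=-69.3909
(1,0): Delta=1.0000 Bond=-88.8203
(1,1): Delta=1.0000 Bond=-88.8203
V0=35.6091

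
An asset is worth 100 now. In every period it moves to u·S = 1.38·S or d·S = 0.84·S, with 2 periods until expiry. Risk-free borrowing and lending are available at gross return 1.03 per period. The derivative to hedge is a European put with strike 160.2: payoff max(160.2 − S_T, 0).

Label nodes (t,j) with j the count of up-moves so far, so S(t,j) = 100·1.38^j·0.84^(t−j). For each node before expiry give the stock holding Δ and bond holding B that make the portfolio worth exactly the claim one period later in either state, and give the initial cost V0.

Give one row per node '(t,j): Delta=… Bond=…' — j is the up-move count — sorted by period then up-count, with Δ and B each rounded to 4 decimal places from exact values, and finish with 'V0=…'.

No-arbitrage ⇒ martingale measure with p* = (R−d)/(u−d) = 0.3519.
Terminal values V(2,·): V(2,0)=89.6400, V(2,1)=44.2800, V(2,2)=0.0000
  t=1,j=0: stock 84.0000 → up 115.9200 (V=44.2800), down 70.5600 (V=89.6400). Price 71.5340; hedge Δ=-1.0000, bond B=155.5340.
  t=1,j=1: stock 138.0000 → up 190.4400 (V=0.0000), down 115.9200 (V=44.2800). Price 27.8641; hedge Δ=-0.5942, bond B=109.8641.
  t=0,j=0: stock 100.0000 → up 138.0000 (V=27.8641), down 84.0000 (V=71.5340). Price 54.5327; hedge Δ=-0.8087, bond B=135.4029.
The time-0 hedge costs 54.5327, which is the no-arbitrage price.

(0,0): Delta=-0.8087 Bond=135.4029
(1,0): Delta=-1.0000 Bond=155.5340
(1,1): Delta=-0.5942 Bond=109.8641
V0=54.5327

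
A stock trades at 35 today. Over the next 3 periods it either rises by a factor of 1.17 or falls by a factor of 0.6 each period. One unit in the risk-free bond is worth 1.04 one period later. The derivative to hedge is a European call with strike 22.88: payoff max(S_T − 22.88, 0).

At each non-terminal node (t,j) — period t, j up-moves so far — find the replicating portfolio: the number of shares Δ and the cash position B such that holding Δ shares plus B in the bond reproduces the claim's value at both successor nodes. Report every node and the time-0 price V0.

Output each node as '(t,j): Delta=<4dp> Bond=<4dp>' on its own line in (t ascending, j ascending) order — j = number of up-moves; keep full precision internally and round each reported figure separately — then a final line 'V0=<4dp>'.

Under the risk-neutral measure, an up-move has probability p* = (R−d)/(u−d) = 0.7719 and values discount at R = 1.04.
Terminal payoffs: V(3,0)=0.0000, V(3,1)=0.0000, V(3,2)=5.8669, V(3,3)=33.1765
Node (2,0) S=12.6000: V=(p*·0.0000+(1−p*)·0.0000)/1.04=0.0000; Δ=(0.0000−0.0000)/(14.7420−7.5600)=0.0000; B=V−Δ·S=0.0000
Node (2,1) S=24.5700: V=(p*·5.8669+(1−p*)·0.0000)/1.04=4.3546; Δ=(5.8669−0.0000)/(28.7469−14.7420)=0.4189; B=V−Δ·S=-5.9382
Node (2,2) S=47.9115: V=(p*·33.1765+(1−p*)·5.8669)/1.04=25.9115; Δ=(33.1765−5.8669)/(56.0565−28.7469)=1.0000; B=V−Δ·S=-22.0000
Node (1,0) S=21.0000: V=(p*·4.3546+(1−p*)·0.0000)/1.04=3.2322; Δ=(4.3546−0.0000)/(24.5700−12.6000)=0.3638; B=V−Δ·S=-4.4075
Node (1,1) S=40.9500: V=(p*·25.9115+(1−p*)·4.3546)/1.04=20.1875; Δ=(25.9115−4.3546)/(47.9115−24.5700)=0.9235; B=V−Δ·S=-17.6315
Node (0,0) S=35.0000: V=(p*·20.1875+(1−p*)·3.2322)/1.04=15.6928; Δ=(20.1875−3.2322)/(40.9500−21.0000)=0.8499; B=V−Δ·S=-14.0534
The time-0 hedge costs 15.6928, which is the no-arbitrage price.

(0,0): Delta=0.8499 Bond=-14.0534
(1,0): Delta=0.3638 Bond=-4.4075
(1,1): Delta=0.9235 Bond=-17.6315
(2,0): Delta=0.0000 Bond=0.0000
(2,1): Delta=0.4189 Bond=-5.9382
(2,2): Delta=1.0000 Bond=-22.0000
V0=15.6928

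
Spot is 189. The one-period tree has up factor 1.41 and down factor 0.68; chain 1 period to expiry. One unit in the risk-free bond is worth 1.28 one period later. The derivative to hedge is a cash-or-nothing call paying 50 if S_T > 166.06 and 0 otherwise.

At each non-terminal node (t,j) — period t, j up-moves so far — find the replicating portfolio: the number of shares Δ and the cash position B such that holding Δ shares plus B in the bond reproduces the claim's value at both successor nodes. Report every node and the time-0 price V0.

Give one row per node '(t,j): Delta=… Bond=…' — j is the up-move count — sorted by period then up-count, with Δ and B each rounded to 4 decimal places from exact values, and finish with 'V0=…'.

(0,0): Delta=0.3624 Bond=-36.3870
V0=32.1062

Since d<R<u, set p* = (R−d)/(u−d) = 0.8219; price each node as the discounted p*-expectation of its children.
Terminal payoffs: V(1,0)=0.0000, V(1,1)=50.0000
  t=0,j=0: stock 189.0000 → up 266.4900 (V=50.0000), down 128.5200 (V=0.0000). Price 32.1062; hedge Δ=0.3624, bond B=-36.3870.
Self-financing check: at every node Δ·S+B equals the discounted successor values.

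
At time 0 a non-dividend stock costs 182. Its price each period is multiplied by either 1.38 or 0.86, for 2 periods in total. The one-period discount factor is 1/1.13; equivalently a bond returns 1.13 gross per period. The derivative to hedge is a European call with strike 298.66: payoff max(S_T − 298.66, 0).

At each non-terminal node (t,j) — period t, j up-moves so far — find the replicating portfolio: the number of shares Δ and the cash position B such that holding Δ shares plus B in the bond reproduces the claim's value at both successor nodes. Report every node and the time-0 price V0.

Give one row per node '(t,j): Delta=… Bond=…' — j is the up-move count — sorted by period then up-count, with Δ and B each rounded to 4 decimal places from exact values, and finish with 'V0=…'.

No-arbitrage ⇒ martingale measure with p* = (R−d)/(u−d) = 0.5192.
Payoff layer (t=2): V(2,0)=0.0000, V(2,1)=0.0000, V(2,2)=47.9408
  t=1,j=0: stock 156.5200 → up 215.9976 (V=0.0000), down 134.6072 (V=0.0000). Price 0.0000; hedge Δ=0.0000, bond B=0.0000.
  t=1,j=1: stock 251.1600 → up 346.6008 (V=47.9408), down 215.9976 (V=0.0000). Price 22.0286; hedge Δ=0.3671, bond B=-70.1652.
  t=0,j=0: stock 182.0000 → up 251.1600 (V=22.0286), down 156.5200 (V=0.0000). Price 10.1221; hedge Δ=0.2328, bond B=-32.2407.
Each (Δ,B) replicates both successor values, so the strategy is self-financing and V0 is arbitrage-free.

(0,0): Delta=0.2328 Bond=-32.2407
(1,0): Delta=0.0000 Bond=0.0000
(1,1): Delta=0.3671 Bond=-70.1652
V0=10.1221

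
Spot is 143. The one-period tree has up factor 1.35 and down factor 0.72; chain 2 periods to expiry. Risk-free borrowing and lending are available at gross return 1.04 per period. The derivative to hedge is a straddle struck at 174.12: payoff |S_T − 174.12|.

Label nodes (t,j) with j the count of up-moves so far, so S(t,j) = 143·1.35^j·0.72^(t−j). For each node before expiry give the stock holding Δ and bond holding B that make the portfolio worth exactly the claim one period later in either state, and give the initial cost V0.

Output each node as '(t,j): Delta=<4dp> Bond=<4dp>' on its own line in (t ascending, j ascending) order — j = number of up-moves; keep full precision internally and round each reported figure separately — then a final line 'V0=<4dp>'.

Under the risk-neutral measure, an up-move has probability p* = (R−d)/(u−d) = 0.5079 and values discount at R = 1.04.
At expiry t=2: V(2,0)=99.9888, V(2,1)=35.1240, V(2,2)=86.4975
Node (1,0) S=102.9600: V=(p*·35.1240+(1−p*)·99.9888)/1.04=64.4631; Δ=(35.1240−99.9888)/(138.9960−74.1312)=-1.0000; B=V−Δ·S=167.4231
Node (1,1) S=193.0500: V=(p*·86.4975+(1−p*)·35.1240)/1.04=58.8639; Δ=(86.4975−35.1240)/(260.6175−138.9960)=0.4224; B=V−Δ·S=-22.6813
Node (0,0) S=143.0000: V=(p*·58.8639+(1−p*)·64.4631)/1.04=59.2491; Δ=(58.8639−64.4631)/(193.0500−102.9600)=-0.0622; B=V−Δ·S=68.1366
Check: Δ(0,0)·S0 + B(0,0) = 59.2491 = V0.

(0,0): Delta=-0.0622 Bond=68.1366
(1,0): Delta=-1.0000 Bond=167.4231
(1,1): Delta=0.4224 Bond=-22.6813
V0=59.2491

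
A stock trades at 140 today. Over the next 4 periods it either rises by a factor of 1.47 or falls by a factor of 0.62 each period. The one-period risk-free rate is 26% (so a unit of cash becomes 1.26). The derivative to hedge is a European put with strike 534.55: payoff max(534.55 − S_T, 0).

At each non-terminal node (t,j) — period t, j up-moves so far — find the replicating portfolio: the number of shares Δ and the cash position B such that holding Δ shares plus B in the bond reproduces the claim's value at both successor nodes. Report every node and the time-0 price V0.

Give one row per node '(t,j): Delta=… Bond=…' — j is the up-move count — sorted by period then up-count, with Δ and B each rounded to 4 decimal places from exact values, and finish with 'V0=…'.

(0,0): Delta=-0.7863 Bond=197.3610
(1,0): Delta=-1.0000 Bond=267.2248
(1,1): Delta=-0.7567 Bond=242.5882
(2,0): Delta=-1.0000 Bond=336.7032
(2,1): Delta=-1.0000 Bond=336.7032
(2,2): Delta=-0.7230 Bond=295.4754
(3,0): Delta=-1.0000 Bond=424.2460
(3,1): Delta=-1.0000 Bond=424.2460
(3,2): Delta=-1.0000 Bond=424.2460
(3,3): Delta=-0.6847 Bond=355.2538
V0=87.2802

Under the risk-neutral measure, an up-move has probability p* = (R−d)/(u−d) = 0.7529 and values discount at R = 1.26.
Terminal payoffs: V(4,0)=513.8631, V(4,1)=485.5021, V(4,2)=418.2590, V(4,3)=258.8278, V(4,4)=0.0000
Node (3,0) S=33.3659: V=(p*·485.5021+(1−p*)·513.8631)/1.26=390.8801; Δ=(485.5021−513.8631)/(49.0479−20.6869)=-1.0000; B=V−Δ·S=424.2460
Node (3,1) S=79.1095: V=(p*·418.2590+(1−p*)·485.5021)/1.26=345.1365; Δ=(418.2590−485.5021)/(116.2910−49.0479)=-1.0000; B=V−Δ·S=424.2460
Node (3,2) S=187.5661: V=(p*·258.8278+(1−p*)·418.2590)/1.26=236.6799; Δ=(258.8278−418.2590)/(275.7222−116.2910)=-1.0000; B=V−Δ·S=424.2460
Node (3,3) S=444.7132: V=(p*·0.0000+(1−p*)·258.8278)/1.26=50.7505; Δ=(0.0000−258.8278)/(653.7284−275.7222)=-0.6847; B=V−Δ·S=355.2538
Node (2,0) S=53.8160: V=(p*·345.1365+(1−p*)·390.8801)/1.26=282.8872; Δ=(345.1365−390.8801)/(79.1095−33.3659)=-1.0000; B=V−Δ·S=336.7032
Node (2,1) S=127.5960: V=(p*·236.6799+(1−p*)·345.1365)/1.26=209.1072; Δ=(236.6799−345.1365)/(187.5661−79.1095)=-1.0000; B=V−Δ·S=336.7032
Node (2,2) S=302.5260: V=(p*·50.7505+(1−p*)·236.6799)/1.26=76.7350; Δ=(50.7505−236.6799)/(444.7132−187.5661)=-0.7230; B=V−Δ·S=295.4754
Node (1,0) S=86.8000: V=(p*·209.1072+(1−p*)·282.8872)/1.26=180.4248; Δ=(209.1072−282.8872)/(127.5960−53.8160)=-1.0000; B=V−Δ·S=267.2248
Node (1,1) S=205.8000: V=(p*·76.7350+(1−p*)·209.1072)/1.26=86.8561; Δ=(76.7350−209.1072)/(302.5260−127.5960)=-0.7567; B=V−Δ·S=242.5882
Node (0,0) S=140.0000: V=(p*·86.8561+(1−p*)·180.4248)/1.26=87.2802; Δ=(86.8561−180.4248)/(205.8000−86.8000)=-0.7863; B=V−Δ·S=197.3610
The time-0 hedge costs 87.2802, which is the no-arbitrage price.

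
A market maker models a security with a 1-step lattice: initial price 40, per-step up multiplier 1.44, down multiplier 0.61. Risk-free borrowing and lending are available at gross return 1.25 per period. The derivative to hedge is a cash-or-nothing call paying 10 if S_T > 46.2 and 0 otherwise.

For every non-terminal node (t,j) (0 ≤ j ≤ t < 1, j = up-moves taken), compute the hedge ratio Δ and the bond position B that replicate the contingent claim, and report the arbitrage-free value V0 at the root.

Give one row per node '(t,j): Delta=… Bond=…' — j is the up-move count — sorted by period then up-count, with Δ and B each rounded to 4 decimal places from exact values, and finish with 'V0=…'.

(0,0): Delta=0.3012 Bond=-5.8795
V0=6.1687

Since d<R<u, set p* = (R−d)/(u−d) = 0.7711; price each node as the discounted p*-expectation of its children.
Payoff layer (t=1): V(1,0)=0.0000, V(1,1)=10.0000
(0,0): S=40.0000. Δ = (V_up−V_dn)/(S_up−S_dn) = (10.0000−0.0000)/(57.6000−24.4000) = 0.3012. V = [p*·10.0000 + (1−p*)·0.0000]/1.25 = 6.1687. B = V − Δ·S = -5.8795.
The time-0 hedge costs 6.1687, which is the no-arbitrage price.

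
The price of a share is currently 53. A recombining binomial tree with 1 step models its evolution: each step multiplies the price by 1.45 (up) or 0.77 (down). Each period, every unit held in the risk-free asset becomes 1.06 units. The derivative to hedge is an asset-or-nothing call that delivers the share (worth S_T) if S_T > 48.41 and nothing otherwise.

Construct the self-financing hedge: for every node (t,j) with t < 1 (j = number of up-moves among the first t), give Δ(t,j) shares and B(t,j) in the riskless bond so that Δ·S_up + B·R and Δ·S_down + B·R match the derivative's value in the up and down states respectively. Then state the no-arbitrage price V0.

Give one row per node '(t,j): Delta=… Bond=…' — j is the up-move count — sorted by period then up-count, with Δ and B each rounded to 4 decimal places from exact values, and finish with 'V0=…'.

(0,0): Delta=2.1324 Bond=-82.0956
V0=30.9191

The replicating-portfolio and risk-neutral prices coincide; use p* = (1.06−0.77)/(1.45−0.77) = 0.4265 for the latter.
At expiry t=1: V(1,0)=0.0000, V(1,1)=76.8500
Node (0,0) S=53.0000: V=(p*·76.8500+(1−p*)·0.0000)/1.06=30.9191; Δ=(76.8500−0.0000)/(76.8500−40.8100)=2.1324; B=V−Δ·S=-82.0956
Root portfolio cost Δ·53+B reproduces V0=30.9191.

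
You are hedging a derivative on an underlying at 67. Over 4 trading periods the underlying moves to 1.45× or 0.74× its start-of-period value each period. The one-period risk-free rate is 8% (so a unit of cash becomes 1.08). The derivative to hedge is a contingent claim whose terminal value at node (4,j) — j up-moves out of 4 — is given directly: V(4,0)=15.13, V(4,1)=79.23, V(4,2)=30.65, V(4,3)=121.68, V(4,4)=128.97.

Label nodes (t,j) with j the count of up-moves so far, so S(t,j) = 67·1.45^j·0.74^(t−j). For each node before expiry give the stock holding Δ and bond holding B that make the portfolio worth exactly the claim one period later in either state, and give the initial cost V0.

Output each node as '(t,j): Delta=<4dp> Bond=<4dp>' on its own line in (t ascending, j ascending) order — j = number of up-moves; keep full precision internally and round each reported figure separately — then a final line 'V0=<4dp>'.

(0,0): Delta=0.3931 Bond=24.1485
(1,0): Delta=0.3419 Bond=28.6197
(1,1): Delta=0.4215 Bond=23.3169
(2,0): Delta=0.3604 Bond=30.2270
(2,1): Delta=0.3315 Bond=31.6518
(2,2): Delta=0.4715 Bond=18.1419
(3,0): Delta=3.3253 Bond=-47.8504
(3,1): Delta=-1.2862 Bond=120.2432
(3,2): Delta=1.2299 Bond=-59.4688
(3,3): Delta=0.0503 Bond=105.6315
V0=50.4840

Since d<R<u, set p* = (R−d)/(u−d) = 0.4789; price each node as the discounted p*-expectation of its children.
Terminal values V(4,·): V(4,0)=15.1300, V(4,1)=79.2300, V(4,2)=30.6500, V(4,3)=121.6800, V(4,4)=128.9700
(3,0): S=27.1500. Δ = (V_up−V_dn)/(S_up−S_dn) = (79.2300−15.1300)/(39.3675−20.0910) = 3.3253. V = [p*·79.2300 + (1−p*)·15.1300]/1.08 = 42.4313. B = V − Δ·S = -47.8504.
(3,1): S=53.1993. Δ = (V_up−V_dn)/(S_up−S_dn) = (30.6500−79.2300)/(77.1390−39.3675) = -1.2862. V = [p*·30.6500 + (1−p*)·79.2300]/1.08 = 51.8207. B = V − Δ·S = 120.2432.
(3,2): S=104.2420. Δ = (V_up−V_dn)/(S_up−S_dn) = (121.6800−30.6500)/(151.1508−77.1390) = 1.2299. V = [p*·121.6800 + (1−p*)·30.6500]/1.08 = 68.7424. B = V − Δ·S = -59.4688.
(3,3): S=204.2579. Δ = (V_up−V_dn)/(S_up−S_dn) = (128.9700−121.6800)/(296.1739−151.1508) = 0.0503. V = [p*·128.9700 + (1−p*)·121.6800]/1.08 = 115.8991. B = V − Δ·S = 105.6315.
(2,0): S=36.6892. Δ = (V_up−V_dn)/(S_up−S_dn) = (51.8207−42.4313)/(53.1993−27.1500) = 0.3604. V = [p*·51.8207 + (1−p*)·42.4313]/1.08 = 43.4515. B = V − Δ·S = 30.2270.
(2,1): S=71.8910. Δ = (V_up−V_dn)/(S_up−S_dn) = (68.7424−51.8207)/(104.2419−53.1993) = 0.3315. V = [p*·68.7424 + (1−p*)·51.8207]/1.08 = 55.4852. B = V − Δ·S = 31.6518.
(2,2): S=140.8675. Δ = (V_up−V_dn)/(S_up−S_dn) = (115.8991−68.7424)/(204.2579−104.2420) = 0.4715. V = [p*·115.8991 + (1−p*)·68.7424]/1.08 = 84.5597. B = V − Δ·S = 18.1419.
(1,0): S=49.5800. Δ = (V_up−V_dn)/(S_up−S_dn) = (55.4852−43.4515)/(71.8910−36.6892) = 0.3419. V = [p*·55.4852 + (1−p*)·43.4515]/1.08 = 45.5686. B = V − Δ·S = 28.6197.
(1,1): S=97.1500. Δ = (V_up−V_dn)/(S_up−S_dn) = (84.5597−55.4852)/(140.8675−71.8910) = 0.4215. V = [p*·84.5597 + (1−p*)·55.4852]/1.08 = 64.2669. B = V − Δ·S = 23.3169.
(0,0): S=67.0000. Δ = (V_up−V_dn)/(S_up−S_dn) = (64.2669−45.5686)/(97.1500−49.5800) = 0.3931. V = [p*·64.2669 + (1−p*)·45.5686]/1.08 = 50.4840. B = V − Δ·S = 24.1485.
Each (Δ,B) replicates both successor values, so the strategy is self-financing and V0 is arbitrage-free.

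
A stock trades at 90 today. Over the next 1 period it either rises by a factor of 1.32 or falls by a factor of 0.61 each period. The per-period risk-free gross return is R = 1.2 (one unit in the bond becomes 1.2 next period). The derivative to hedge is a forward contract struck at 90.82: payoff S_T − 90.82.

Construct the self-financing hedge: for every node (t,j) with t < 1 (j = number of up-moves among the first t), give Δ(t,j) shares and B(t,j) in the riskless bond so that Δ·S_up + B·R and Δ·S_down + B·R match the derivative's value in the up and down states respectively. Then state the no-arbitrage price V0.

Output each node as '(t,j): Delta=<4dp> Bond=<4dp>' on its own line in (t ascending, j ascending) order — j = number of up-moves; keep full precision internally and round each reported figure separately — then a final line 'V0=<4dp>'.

(0,0): Delta=1.0000 Bond=-75.6833
V0=14.3167

Since d<R<u, set p* = (R−d)/(u−d) = 0.8310; price each node as the discounted p*-expectation of its children.
Terminal payoffs: V(1,0)=-35.9200, V(1,1)=27.9800
  t=0,j=0: stock 90.0000 → up 118.8000 (V=27.9800), down 54.9000 (V=-35.9200). Price 14.3167; hedge Δ=1.0000, bond B=-75.6833.
The time-0 hedge costs 14.3167, which is the no-arbitrage price.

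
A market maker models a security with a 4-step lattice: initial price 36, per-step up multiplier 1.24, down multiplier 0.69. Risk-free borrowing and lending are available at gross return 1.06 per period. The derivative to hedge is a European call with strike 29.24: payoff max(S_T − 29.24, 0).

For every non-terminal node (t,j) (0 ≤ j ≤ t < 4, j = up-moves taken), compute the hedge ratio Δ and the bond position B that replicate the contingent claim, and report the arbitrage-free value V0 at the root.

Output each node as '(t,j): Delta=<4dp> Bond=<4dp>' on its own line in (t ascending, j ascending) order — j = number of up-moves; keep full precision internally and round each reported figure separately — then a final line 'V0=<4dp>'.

(0,0): Delta=0.8288 Bond=-15.0523
(1,0): Delta=0.5342 Bond=-8.6381
(1,1): Delta=0.9085 Bond=-19.5152
(2,0): Delta=0.0000 Bond=0.0000
(2,1): Delta=0.6788 Bond=-13.6108
(2,2): Delta=0.9707 Bond=-24.1282
(3,0): Delta=0.0000 Bond=0.0000
(3,1): Delta=0.0000 Bond=0.0000
(3,2): Delta=0.8626 Bond=-21.4463
(3,3): Delta=1.0000 Bond=-27.5849
V0=14.7846

Risk-neutral probability p* = (R−d)/(u−d) = (1.06−0.69)/(1.24−0.69) = 0.6727.
Payoff layer (t=4): V(4,0)=0.0000, V(4,1)=0.0000, V(4,2)=0.0000, V(4,3)=18.1205, V(4,4)=55.8717
Node (3,0) S=11.8263: V=(p*·0.0000+(1−p*)·0.0000)/1.06=0.0000; Δ=(0.0000−0.0000)/(14.6646−8.1602)=0.0000; B=V−Δ·S=0.0000
Node (3,1) S=21.2531: V=(p*·0.0000+(1−p*)·0.0000)/1.06=0.0000; Δ=(0.0000−0.0000)/(26.3538−14.6646)=0.0000; B=V−Δ·S=0.0000
Node (3,2) S=38.1940: V=(p*·18.1205+(1−p*)·0.0000)/1.06=11.5002; Δ=(18.1205−0.0000)/(47.3605−26.3538)=0.8626; B=V−Δ·S=-21.4463
Node (3,3) S=68.6385: V=(p*·55.8717+(1−p*)·18.1205)/1.06=41.0536; Δ=(55.8717−18.1205)/(85.1117−47.3605)=1.0000; B=V−Δ·S=-27.5849
Node (2,0) S=17.1396: V=(p*·0.0000+(1−p*)·0.0000)/1.06=0.0000; Δ=(0.0000−0.0000)/(21.2531−11.8263)=0.0000; B=V−Δ·S=0.0000
Node (2,1) S=30.8016: V=(p*·11.5002+(1−p*)·0.0000)/1.06=7.2986; Δ=(11.5002−0.0000)/(38.1940−21.2531)=0.6788; B=V−Δ·S=-13.6108
Node (2,2) S=55.3536: V=(p*·41.0536+(1−p*)·11.5002)/1.06=29.6052; Δ=(41.0536−11.5002)/(68.6385−38.1940)=0.9707; B=V−Δ·S=-24.1282
Node (1,0) S=24.8400: V=(p*·7.2986+(1−p*)·0.0000)/1.06=4.6320; Δ=(7.2986−0.0000)/(30.8016−17.1396)=0.5342; B=V−Δ·S=-8.6381
Node (1,1) S=44.6400: V=(p*·29.6052+(1−p*)·7.2986)/1.06=21.0423; Δ=(29.6052−7.2986)/(55.3536−30.8016)=0.9085; B=V−Δ·S=-19.5152
Node (0,0) S=36.0000: V=(p*·21.0423+(1−p*)·4.6320)/1.06=14.7846; Δ=(21.0423−4.6320)/(44.6400−24.8400)=0.8288; B=V−Δ·S=-15.0523
Root portfolio cost Δ·36+B reproduces V0=14.7846.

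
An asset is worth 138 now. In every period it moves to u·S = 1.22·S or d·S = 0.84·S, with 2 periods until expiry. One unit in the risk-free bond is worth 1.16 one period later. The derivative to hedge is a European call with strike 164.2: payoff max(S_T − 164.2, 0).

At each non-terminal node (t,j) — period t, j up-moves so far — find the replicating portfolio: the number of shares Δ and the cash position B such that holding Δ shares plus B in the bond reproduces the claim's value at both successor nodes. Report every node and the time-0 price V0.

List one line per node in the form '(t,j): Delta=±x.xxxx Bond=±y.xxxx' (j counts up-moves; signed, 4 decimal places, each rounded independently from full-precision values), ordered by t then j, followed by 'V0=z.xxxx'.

Risk-neutral probability p* = (R−d)/(u−d) = (1.16−0.84)/(1.22−0.84) = 0.8421.
Payoff layer (t=2): V(2,0)=0.0000, V(2,1)=0.0000, V(2,2)=41.1992
(1,0): S=115.9200. Δ = (V_up−V_dn)/(S_up−S_dn) = (0.0000−0.0000)/(141.4224−97.3728) = 0.0000. V = [p*·0.0000 + (1−p*)·0.0000]/1.16 = 0.0000. B = V − Δ·S = 0.0000.
(1,1): S=168.3600. Δ = (V_up−V_dn)/(S_up−S_dn) = (41.1992−0.0000)/(205.3992−141.4224) = 0.6440. V = [p*·41.1992 + (1−p*)·0.0000]/1.16 = 29.9087. B = V − Δ·S = -78.5103.
(0,0): S=138.0000. Δ = (V_up−V_dn)/(S_up−S_dn) = (29.9087−0.0000)/(168.3600−115.9200) = 0.5703. V = [p*·29.9087 + (1−p*)·0.0000]/1.16 = 21.7123. B = V − Δ·S = -56.9948.
Check: Δ(0,0)·S0 + B(0,0) = 21.7123 = V0.

(0,0): Delta=0.5703 Bond=-56.9948
(1,0): Delta=0.0000 Bond=0.0000
(1,1): Delta=0.6440 Bond=-78.5103
V0=21.7123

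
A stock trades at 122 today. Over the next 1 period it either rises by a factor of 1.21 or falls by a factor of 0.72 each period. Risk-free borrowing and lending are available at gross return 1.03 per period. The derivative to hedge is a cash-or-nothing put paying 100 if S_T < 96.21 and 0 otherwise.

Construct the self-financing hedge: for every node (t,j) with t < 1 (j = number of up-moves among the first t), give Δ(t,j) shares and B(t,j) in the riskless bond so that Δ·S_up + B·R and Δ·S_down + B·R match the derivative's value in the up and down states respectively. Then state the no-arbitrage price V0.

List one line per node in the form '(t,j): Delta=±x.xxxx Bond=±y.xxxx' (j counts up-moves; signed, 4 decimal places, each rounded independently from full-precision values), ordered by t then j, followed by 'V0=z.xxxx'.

Since d<R<u, set p* = (R−d)/(u−d) = 0.6327; price each node as the discounted p*-expectation of its children.
At expiry t=1: V(1,0)=100.0000, V(1,1)=0.0000
  t=0,j=0: stock 122.0000 → up 147.6200 (V=0.0000), down 87.8400 (V=100.0000). Price 35.6648; hedge Δ=-1.6728, bond B=239.7464.
The time-0 hedge costs 35.6648, which is the no-arbitrage price.

(0,0): Delta=-1.6728 Bond=239.7464
V0=35.6648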